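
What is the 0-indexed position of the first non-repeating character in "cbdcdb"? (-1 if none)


Input: cbdcdb
Character frequencies:
  'b': 2
  'c': 2
  'd': 2
Scanning left to right for freq == 1:
  Position 0 ('c'): freq=2, skip
  Position 1 ('b'): freq=2, skip
  Position 2 ('d'): freq=2, skip
  Position 3 ('c'): freq=2, skip
  Position 4 ('d'): freq=2, skip
  Position 5 ('b'): freq=2, skip
  No unique character found => answer = -1

-1


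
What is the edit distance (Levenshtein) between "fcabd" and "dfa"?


Computing edit distance: "fcabd" -> "dfa"
DP table:
           d    f    a
      0    1    2    3
  f   1    1    1    2
  c   2    2    2    2
  a   3    3    3    2
  b   4    4    4    3
  d   5    4    5    4
Edit distance = dp[5][3] = 4

4


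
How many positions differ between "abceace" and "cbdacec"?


Comparing "abceace" and "cbdacec" position by position:
  Position 0: 'a' vs 'c' => DIFFER
  Position 1: 'b' vs 'b' => same
  Position 2: 'c' vs 'd' => DIFFER
  Position 3: 'e' vs 'a' => DIFFER
  Position 4: 'a' vs 'c' => DIFFER
  Position 5: 'c' vs 'e' => DIFFER
  Position 6: 'e' vs 'c' => DIFFER
Positions that differ: 6

6


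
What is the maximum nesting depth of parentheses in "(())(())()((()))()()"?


Input: "(())(())()((()))()()"
Tracking depth:
  Position 0 '(': depth becomes 1
  Position 1 '(': depth becomes 2
  Position 2 ')': depth becomes 1
  Position 3 ')': depth becomes 0
  Position 4 '(': depth becomes 1
  Position 5 '(': depth becomes 2
  Position 6 ')': depth becomes 1
  Position 7 ')': depth becomes 0
  Position 8 '(': depth becomes 1
  Position 9 ')': depth becomes 0
  Position 10 '(': depth becomes 1
  Position 11 '(': depth becomes 2
  Position 12 '(': depth becomes 3
  Position 13 ')': depth becomes 2
  Position 14 ')': depth becomes 1
  Position 15 ')': depth becomes 0
  Position 16 '(': depth becomes 1
  Position 17 ')': depth becomes 0
  Position 18 '(': depth becomes 1
  Position 19 ')': depth becomes 0
Maximum depth reached: 3

3


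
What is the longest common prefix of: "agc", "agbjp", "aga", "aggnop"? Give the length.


Words: agc, agbjp, aga, aggnop
  Position 0: all 'a' => match
  Position 1: all 'g' => match
  Position 2: ('c', 'b', 'a', 'g') => mismatch, stop
LCP = "ag" (length 2)

2


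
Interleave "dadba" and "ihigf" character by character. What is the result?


Interleaving "dadba" and "ihigf":
  Position 0: 'd' from first, 'i' from second => "di"
  Position 1: 'a' from first, 'h' from second => "ah"
  Position 2: 'd' from first, 'i' from second => "di"
  Position 3: 'b' from first, 'g' from second => "bg"
  Position 4: 'a' from first, 'f' from second => "af"
Result: diahdibgaf

diahdibgaf


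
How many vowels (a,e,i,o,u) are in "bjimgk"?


Input: bjimgk
Checking each character:
  'b' at position 0: consonant
  'j' at position 1: consonant
  'i' at position 2: vowel (running total: 1)
  'm' at position 3: consonant
  'g' at position 4: consonant
  'k' at position 5: consonant
Total vowels: 1

1


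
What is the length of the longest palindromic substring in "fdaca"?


Input: "fdaca"
Checking substrings for palindromes:
  [2:5] "aca" (len 3) => palindrome
Longest palindromic substring: "aca" with length 3

3


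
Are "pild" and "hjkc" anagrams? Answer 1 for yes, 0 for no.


Strings: "pild", "hjkc"
Sorted first:  dilp
Sorted second: chjk
Differ at position 0: 'd' vs 'c' => not anagrams

0


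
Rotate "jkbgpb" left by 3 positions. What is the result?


Input: "jkbgpb", rotate left by 3
First 3 characters: "jkb"
Remaining characters: "gpb"
Concatenate remaining + first: "gpb" + "jkb" = "gpbjkb"

gpbjkb


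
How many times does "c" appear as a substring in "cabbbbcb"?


Searching for "c" in "cabbbbcb"
Scanning each position:
  Position 0: "c" => MATCH
  Position 1: "a" => no
  Position 2: "b" => no
  Position 3: "b" => no
  Position 4: "b" => no
  Position 5: "b" => no
  Position 6: "c" => MATCH
  Position 7: "b" => no
Total occurrences: 2

2


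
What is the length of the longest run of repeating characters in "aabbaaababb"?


Input: "aabbaaababb"
Scanning for longest run:
  Position 1 ('a'): continues run of 'a', length=2
  Position 2 ('b'): new char, reset run to 1
  Position 3 ('b'): continues run of 'b', length=2
  Position 4 ('a'): new char, reset run to 1
  Position 5 ('a'): continues run of 'a', length=2
  Position 6 ('a'): continues run of 'a', length=3
  Position 7 ('b'): new char, reset run to 1
  Position 8 ('a'): new char, reset run to 1
  Position 9 ('b'): new char, reset run to 1
  Position 10 ('b'): continues run of 'b', length=2
Longest run: 'a' with length 3

3


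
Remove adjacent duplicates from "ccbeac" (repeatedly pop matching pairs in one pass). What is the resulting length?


Input: ccbeac
Stack-based adjacent duplicate removal:
  Read 'c': push. Stack: c
  Read 'c': matches stack top 'c' => pop. Stack: (empty)
  Read 'b': push. Stack: b
  Read 'e': push. Stack: be
  Read 'a': push. Stack: bea
  Read 'c': push. Stack: beac
Final stack: "beac" (length 4)

4


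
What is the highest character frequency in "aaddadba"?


Input: aaddadba
Character counts:
  'a': 4
  'b': 1
  'd': 3
Maximum frequency: 4

4


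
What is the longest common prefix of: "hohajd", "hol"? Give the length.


Words: hohajd, hol
  Position 0: all 'h' => match
  Position 1: all 'o' => match
  Position 2: ('h', 'l') => mismatch, stop
LCP = "ho" (length 2)

2


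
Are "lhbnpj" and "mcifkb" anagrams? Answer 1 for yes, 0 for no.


Strings: "lhbnpj", "mcifkb"
Sorted first:  bhjlnp
Sorted second: bcfikm
Differ at position 1: 'h' vs 'c' => not anagrams

0


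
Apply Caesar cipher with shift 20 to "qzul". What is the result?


Caesar cipher: shift "qzul" by 20
  'q' (pos 16) + 20 = pos 10 = 'k'
  'z' (pos 25) + 20 = pos 19 = 't'
  'u' (pos 20) + 20 = pos 14 = 'o'
  'l' (pos 11) + 20 = pos 5 = 'f'
Result: ktof

ktof


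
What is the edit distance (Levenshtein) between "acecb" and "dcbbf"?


Computing edit distance: "acecb" -> "dcbbf"
DP table:
           d    c    b    b    f
      0    1    2    3    4    5
  a   1    1    2    3    4    5
  c   2    2    1    2    3    4
  e   3    3    2    2    3    4
  c   4    4    3    3    3    4
  b   5    5    4    3    3    4
Edit distance = dp[5][5] = 4

4


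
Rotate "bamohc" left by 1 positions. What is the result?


Input: "bamohc", rotate left by 1
First 1 characters: "b"
Remaining characters: "amohc"
Concatenate remaining + first: "amohc" + "b" = "amohcb"

amohcb


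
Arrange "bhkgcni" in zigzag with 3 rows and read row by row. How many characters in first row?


Zigzag "bhkgcni" into 3 rows:
Placing characters:
  'b' => row 0
  'h' => row 1
  'k' => row 2
  'g' => row 1
  'c' => row 0
  'n' => row 1
  'i' => row 2
Rows:
  Row 0: "bc"
  Row 1: "hgn"
  Row 2: "ki"
First row length: 2

2


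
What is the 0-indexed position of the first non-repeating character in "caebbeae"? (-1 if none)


Input: caebbeae
Character frequencies:
  'a': 2
  'b': 2
  'c': 1
  'e': 3
Scanning left to right for freq == 1:
  Position 0 ('c'): unique! => answer = 0

0


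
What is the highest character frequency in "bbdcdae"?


Input: bbdcdae
Character counts:
  'a': 1
  'b': 2
  'c': 1
  'd': 2
  'e': 1
Maximum frequency: 2

2


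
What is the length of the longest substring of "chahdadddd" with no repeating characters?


Input: "chahdadddd"
Sliding window (track last position of each char):
  Position 0 ('c'): window [0,0] length 1 -- new best
  Position 1 ('h'): window [0,1] length 2 -- new best
  Position 2 ('a'): window [0,2] length 3 -- new best
  Position 3 ('h'): repeat (last at 1), move window start to 2
  Position 3 ('h'): window [2,3] length 2
  Position 4 ('d'): window [2,4] length 3
  Position 5 ('a'): repeat (last at 2), move window start to 3
  Position 5 ('a'): window [3,5] length 3
  Position 6 ('d'): repeat (last at 4), move window start to 5
  Position 6 ('d'): window [5,6] length 2
  Position 7 ('d'): repeat (last at 6), move window start to 7
  Position 7 ('d'): window [7,7] length 1
  Position 8 ('d'): repeat (last at 7), move window start to 8
  Position 8 ('d'): window [8,8] length 1
  Position 9 ('d'): repeat (last at 8), move window start to 9
  Position 9 ('d'): window [9,9] length 1
Longest substring with no repeats: "cha" with length 3

3


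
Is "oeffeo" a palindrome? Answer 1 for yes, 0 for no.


Input: oeffeo
Reversed: oeffeo
  Compare pos 0 ('o') with pos 5 ('o'): match
  Compare pos 1 ('e') with pos 4 ('e'): match
  Compare pos 2 ('f') with pos 3 ('f'): match
Result: palindrome

1


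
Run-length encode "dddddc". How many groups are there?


Input: dddddc
Scanning for consecutive runs:
  Group 1: 'd' x 5 (positions 0-4)
  Group 2: 'c' x 1 (positions 5-5)
Total groups: 2

2


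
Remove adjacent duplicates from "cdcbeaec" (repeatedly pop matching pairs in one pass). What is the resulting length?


Input: cdcbeaec
Stack-based adjacent duplicate removal:
  Read 'c': push. Stack: c
  Read 'd': push. Stack: cd
  Read 'c': push. Stack: cdc
  Read 'b': push. Stack: cdcb
  Read 'e': push. Stack: cdcbe
  Read 'a': push. Stack: cdcbea
  Read 'e': push. Stack: cdcbeae
  Read 'c': push. Stack: cdcbeaec
Final stack: "cdcbeaec" (length 8)

8


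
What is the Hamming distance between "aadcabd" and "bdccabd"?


Comparing "aadcabd" and "bdccabd" position by position:
  Position 0: 'a' vs 'b' => differ
  Position 1: 'a' vs 'd' => differ
  Position 2: 'd' vs 'c' => differ
  Position 3: 'c' vs 'c' => same
  Position 4: 'a' vs 'a' => same
  Position 5: 'b' vs 'b' => same
  Position 6: 'd' vs 'd' => same
Total differences (Hamming distance): 3

3


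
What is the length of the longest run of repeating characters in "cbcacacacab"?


Input: "cbcacacacab"
Scanning for longest run:
  Position 1 ('b'): new char, reset run to 1
  Position 2 ('c'): new char, reset run to 1
  Position 3 ('a'): new char, reset run to 1
  Position 4 ('c'): new char, reset run to 1
  Position 5 ('a'): new char, reset run to 1
  Position 6 ('c'): new char, reset run to 1
  Position 7 ('a'): new char, reset run to 1
  Position 8 ('c'): new char, reset run to 1
  Position 9 ('a'): new char, reset run to 1
  Position 10 ('b'): new char, reset run to 1
Longest run: 'c' with length 1

1


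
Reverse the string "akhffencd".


Input: akhffencd
Reading characters right to left:
  Position 8: 'd'
  Position 7: 'c'
  Position 6: 'n'
  Position 5: 'e'
  Position 4: 'f'
  Position 3: 'f'
  Position 2: 'h'
  Position 1: 'k'
  Position 0: 'a'
Reversed: dcneffhka

dcneffhka


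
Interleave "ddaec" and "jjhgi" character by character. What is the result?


Interleaving "ddaec" and "jjhgi":
  Position 0: 'd' from first, 'j' from second => "dj"
  Position 1: 'd' from first, 'j' from second => "dj"
  Position 2: 'a' from first, 'h' from second => "ah"
  Position 3: 'e' from first, 'g' from second => "eg"
  Position 4: 'c' from first, 'i' from second => "ci"
Result: djdjahegci

djdjahegci


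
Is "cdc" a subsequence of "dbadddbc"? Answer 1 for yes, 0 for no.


Check if "cdc" is a subsequence of "dbadddbc"
Greedy scan:
  Position 0 ('d'): no match needed
  Position 1 ('b'): no match needed
  Position 2 ('a'): no match needed
  Position 3 ('d'): no match needed
  Position 4 ('d'): no match needed
  Position 5 ('d'): no match needed
  Position 6 ('b'): no match needed
  Position 7 ('c'): matches sub[0] = 'c'
Only matched 1/3 characters => not a subsequence

0


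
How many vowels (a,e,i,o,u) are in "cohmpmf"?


Input: cohmpmf
Checking each character:
  'c' at position 0: consonant
  'o' at position 1: vowel (running total: 1)
  'h' at position 2: consonant
  'm' at position 3: consonant
  'p' at position 4: consonant
  'm' at position 5: consonant
  'f' at position 6: consonant
Total vowels: 1

1


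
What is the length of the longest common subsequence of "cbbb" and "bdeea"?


LCS of "cbbb" and "bdeea"
DP table:
           b    d    e    e    a
      0    0    0    0    0    0
  c   0    0    0    0    0    0
  b   0    1    1    1    1    1
  b   0    1    1    1    1    1
  b   0    1    1    1    1    1
LCS length = dp[4][5] = 1

1


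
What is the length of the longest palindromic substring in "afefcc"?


Input: "afefcc"
Checking substrings for palindromes:
  [1:4] "fef" (len 3) => palindrome
  [4:6] "cc" (len 2) => palindrome
Longest palindromic substring: "fef" with length 3

3


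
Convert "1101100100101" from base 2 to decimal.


Input: "1101100100101" in base 2
Positional expansion:
  Digit '1' (value 1) x 2^12 = 4096
  Digit '1' (value 1) x 2^11 = 2048
  Digit '0' (value 0) x 2^10 = 0
  Digit '1' (value 1) x 2^9 = 512
  Digit '1' (value 1) x 2^8 = 256
  Digit '0' (value 0) x 2^7 = 0
  Digit '0' (value 0) x 2^6 = 0
  Digit '1' (value 1) x 2^5 = 32
  Digit '0' (value 0) x 2^4 = 0
  Digit '0' (value 0) x 2^3 = 0
  Digit '1' (value 1) x 2^2 = 4
  Digit '0' (value 0) x 2^1 = 0
  Digit '1' (value 1) x 2^0 = 1
Sum = 6949

6949


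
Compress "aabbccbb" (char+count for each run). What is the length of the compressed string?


Input: aabbccbb
Runs:
  'a' x 2 => "a2"
  'b' x 2 => "b2"
  'c' x 2 => "c2"
  'b' x 2 => "b2"
Compressed: "a2b2c2b2"
Compressed length: 8

8


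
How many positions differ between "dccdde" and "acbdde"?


Comparing "dccdde" and "acbdde" position by position:
  Position 0: 'd' vs 'a' => DIFFER
  Position 1: 'c' vs 'c' => same
  Position 2: 'c' vs 'b' => DIFFER
  Position 3: 'd' vs 'd' => same
  Position 4: 'd' vs 'd' => same
  Position 5: 'e' vs 'e' => same
Positions that differ: 2

2


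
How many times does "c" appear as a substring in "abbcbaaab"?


Searching for "c" in "abbcbaaab"
Scanning each position:
  Position 0: "a" => no
  Position 1: "b" => no
  Position 2: "b" => no
  Position 3: "c" => MATCH
  Position 4: "b" => no
  Position 5: "a" => no
  Position 6: "a" => no
  Position 7: "a" => no
  Position 8: "b" => no
Total occurrences: 1

1


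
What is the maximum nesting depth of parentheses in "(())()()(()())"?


Input: "(())()()(()())"
Tracking depth:
  Position 0 '(': depth becomes 1
  Position 1 '(': depth becomes 2
  Position 2 ')': depth becomes 1
  Position 3 ')': depth becomes 0
  Position 4 '(': depth becomes 1
  Position 5 ')': depth becomes 0
  Position 6 '(': depth becomes 1
  Position 7 ')': depth becomes 0
  Position 8 '(': depth becomes 1
  Position 9 '(': depth becomes 2
  Position 10 ')': depth becomes 1
  Position 11 '(': depth becomes 2
  Position 12 ')': depth becomes 1
  Position 13 ')': depth becomes 0
Maximum depth reached: 2

2


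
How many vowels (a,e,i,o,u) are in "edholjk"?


Input: edholjk
Checking each character:
  'e' at position 0: vowel (running total: 1)
  'd' at position 1: consonant
  'h' at position 2: consonant
  'o' at position 3: vowel (running total: 2)
  'l' at position 4: consonant
  'j' at position 5: consonant
  'k' at position 6: consonant
Total vowels: 2

2


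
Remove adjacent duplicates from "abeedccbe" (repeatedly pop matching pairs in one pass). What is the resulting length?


Input: abeedccbe
Stack-based adjacent duplicate removal:
  Read 'a': push. Stack: a
  Read 'b': push. Stack: ab
  Read 'e': push. Stack: abe
  Read 'e': matches stack top 'e' => pop. Stack: ab
  Read 'd': push. Stack: abd
  Read 'c': push. Stack: abdc
  Read 'c': matches stack top 'c' => pop. Stack: abd
  Read 'b': push. Stack: abdb
  Read 'e': push. Stack: abdbe
Final stack: "abdbe" (length 5)

5


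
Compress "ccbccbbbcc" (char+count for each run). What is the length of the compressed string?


Input: ccbccbbbcc
Runs:
  'c' x 2 => "c2"
  'b' x 1 => "b1"
  'c' x 2 => "c2"
  'b' x 3 => "b3"
  'c' x 2 => "c2"
Compressed: "c2b1c2b3c2"
Compressed length: 10

10


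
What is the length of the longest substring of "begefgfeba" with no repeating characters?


Input: "begefgfeba"
Sliding window (track last position of each char):
  Position 0 ('b'): window [0,0] length 1 -- new best
  Position 1 ('e'): window [0,1] length 2 -- new best
  Position 2 ('g'): window [0,2] length 3 -- new best
  Position 3 ('e'): repeat (last at 1), move window start to 2
  Position 3 ('e'): window [2,3] length 2
  Position 4 ('f'): window [2,4] length 3
  Position 5 ('g'): repeat (last at 2), move window start to 3
  Position 5 ('g'): window [3,5] length 3
  Position 6 ('f'): repeat (last at 4), move window start to 5
  Position 6 ('f'): window [5,6] length 2
  Position 7 ('e'): window [5,7] length 3
  Position 8 ('b'): window [5,8] length 4 -- new best
  Position 9 ('a'): window [5,9] length 5 -- new best
Longest substring with no repeats: "gfeba" with length 5

5


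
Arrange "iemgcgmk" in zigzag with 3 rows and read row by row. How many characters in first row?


Zigzag "iemgcgmk" into 3 rows:
Placing characters:
  'i' => row 0
  'e' => row 1
  'm' => row 2
  'g' => row 1
  'c' => row 0
  'g' => row 1
  'm' => row 2
  'k' => row 1
Rows:
  Row 0: "ic"
  Row 1: "eggk"
  Row 2: "mm"
First row length: 2

2


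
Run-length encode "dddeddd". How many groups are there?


Input: dddeddd
Scanning for consecutive runs:
  Group 1: 'd' x 3 (positions 0-2)
  Group 2: 'e' x 1 (positions 3-3)
  Group 3: 'd' x 3 (positions 4-6)
Total groups: 3

3


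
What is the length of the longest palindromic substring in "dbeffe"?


Input: "dbeffe"
Checking substrings for palindromes:
  [2:6] "effe" (len 4) => palindrome
  [3:5] "ff" (len 2) => palindrome
Longest palindromic substring: "effe" with length 4

4


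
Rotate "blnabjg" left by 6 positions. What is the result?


Input: "blnabjg", rotate left by 6
First 6 characters: "blnabj"
Remaining characters: "g"
Concatenate remaining + first: "g" + "blnabj" = "gblnabj"

gblnabj


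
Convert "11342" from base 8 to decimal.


Input: "11342" in base 8
Positional expansion:
  Digit '1' (value 1) x 8^4 = 4096
  Digit '1' (value 1) x 8^3 = 512
  Digit '3' (value 3) x 8^2 = 192
  Digit '4' (value 4) x 8^1 = 32
  Digit '2' (value 2) x 8^0 = 2
Sum = 4834

4834


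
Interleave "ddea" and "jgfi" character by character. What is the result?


Interleaving "ddea" and "jgfi":
  Position 0: 'd' from first, 'j' from second => "dj"
  Position 1: 'd' from first, 'g' from second => "dg"
  Position 2: 'e' from first, 'f' from second => "ef"
  Position 3: 'a' from first, 'i' from second => "ai"
Result: djdgefai

djdgefai


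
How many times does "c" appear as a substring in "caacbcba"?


Searching for "c" in "caacbcba"
Scanning each position:
  Position 0: "c" => MATCH
  Position 1: "a" => no
  Position 2: "a" => no
  Position 3: "c" => MATCH
  Position 4: "b" => no
  Position 5: "c" => MATCH
  Position 6: "b" => no
  Position 7: "a" => no
Total occurrences: 3

3


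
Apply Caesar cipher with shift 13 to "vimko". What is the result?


Caesar cipher: shift "vimko" by 13
  'v' (pos 21) + 13 = pos 8 = 'i'
  'i' (pos 8) + 13 = pos 21 = 'v'
  'm' (pos 12) + 13 = pos 25 = 'z'
  'k' (pos 10) + 13 = pos 23 = 'x'
  'o' (pos 14) + 13 = pos 1 = 'b'
Result: ivzxb

ivzxb


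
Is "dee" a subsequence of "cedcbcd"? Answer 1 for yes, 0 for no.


Check if "dee" is a subsequence of "cedcbcd"
Greedy scan:
  Position 0 ('c'): no match needed
  Position 1 ('e'): no match needed
  Position 2 ('d'): matches sub[0] = 'd'
  Position 3 ('c'): no match needed
  Position 4 ('b'): no match needed
  Position 5 ('c'): no match needed
  Position 6 ('d'): no match needed
Only matched 1/3 characters => not a subsequence

0


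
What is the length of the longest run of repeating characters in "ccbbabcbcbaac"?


Input: "ccbbabcbcbaac"
Scanning for longest run:
  Position 1 ('c'): continues run of 'c', length=2
  Position 2 ('b'): new char, reset run to 1
  Position 3 ('b'): continues run of 'b', length=2
  Position 4 ('a'): new char, reset run to 1
  Position 5 ('b'): new char, reset run to 1
  Position 6 ('c'): new char, reset run to 1
  Position 7 ('b'): new char, reset run to 1
  Position 8 ('c'): new char, reset run to 1
  Position 9 ('b'): new char, reset run to 1
  Position 10 ('a'): new char, reset run to 1
  Position 11 ('a'): continues run of 'a', length=2
  Position 12 ('c'): new char, reset run to 1
Longest run: 'c' with length 2

2


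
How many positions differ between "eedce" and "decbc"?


Comparing "eedce" and "decbc" position by position:
  Position 0: 'e' vs 'd' => DIFFER
  Position 1: 'e' vs 'e' => same
  Position 2: 'd' vs 'c' => DIFFER
  Position 3: 'c' vs 'b' => DIFFER
  Position 4: 'e' vs 'c' => DIFFER
Positions that differ: 4

4


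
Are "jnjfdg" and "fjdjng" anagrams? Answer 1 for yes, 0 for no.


Strings: "jnjfdg", "fjdjng"
Sorted first:  dfgjjn
Sorted second: dfgjjn
Sorted forms match => anagrams

1


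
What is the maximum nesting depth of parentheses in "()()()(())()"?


Input: "()()()(())()"
Tracking depth:
  Position 0 '(': depth becomes 1
  Position 1 ')': depth becomes 0
  Position 2 '(': depth becomes 1
  Position 3 ')': depth becomes 0
  Position 4 '(': depth becomes 1
  Position 5 ')': depth becomes 0
  Position 6 '(': depth becomes 1
  Position 7 '(': depth becomes 2
  Position 8 ')': depth becomes 1
  Position 9 ')': depth becomes 0
  Position 10 '(': depth becomes 1
  Position 11 ')': depth becomes 0
Maximum depth reached: 2

2


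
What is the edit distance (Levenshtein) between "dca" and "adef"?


Computing edit distance: "dca" -> "adef"
DP table:
           a    d    e    f
      0    1    2    3    4
  d   1    1    1    2    3
  c   2    2    2    2    3
  a   3    2    3    3    3
Edit distance = dp[3][4] = 3

3


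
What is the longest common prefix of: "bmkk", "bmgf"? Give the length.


Words: bmkk, bmgf
  Position 0: all 'b' => match
  Position 1: all 'm' => match
  Position 2: ('k', 'g') => mismatch, stop
LCP = "bm" (length 2)

2


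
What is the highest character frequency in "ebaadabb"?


Input: ebaadabb
Character counts:
  'a': 3
  'b': 3
  'd': 1
  'e': 1
Maximum frequency: 3

3


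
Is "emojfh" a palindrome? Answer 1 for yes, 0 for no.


Input: emojfh
Reversed: hfjome
  Compare pos 0 ('e') with pos 5 ('h'): MISMATCH
  Compare pos 1 ('m') with pos 4 ('f'): MISMATCH
  Compare pos 2 ('o') with pos 3 ('j'): MISMATCH
Result: not a palindrome

0


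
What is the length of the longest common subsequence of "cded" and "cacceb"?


LCS of "cded" and "cacceb"
DP table:
           c    a    c    c    e    b
      0    0    0    0    0    0    0
  c   0    1    1    1    1    1    1
  d   0    1    1    1    1    1    1
  e   0    1    1    1    1    2    2
  d   0    1    1    1    1    2    2
LCS length = dp[4][6] = 2

2


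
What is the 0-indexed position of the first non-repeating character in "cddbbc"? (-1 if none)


Input: cddbbc
Character frequencies:
  'b': 2
  'c': 2
  'd': 2
Scanning left to right for freq == 1:
  Position 0 ('c'): freq=2, skip
  Position 1 ('d'): freq=2, skip
  Position 2 ('d'): freq=2, skip
  Position 3 ('b'): freq=2, skip
  Position 4 ('b'): freq=2, skip
  Position 5 ('c'): freq=2, skip
  No unique character found => answer = -1

-1


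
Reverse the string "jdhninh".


Input: jdhninh
Reading characters right to left:
  Position 6: 'h'
  Position 5: 'n'
  Position 4: 'i'
  Position 3: 'n'
  Position 2: 'h'
  Position 1: 'd'
  Position 0: 'j'
Reversed: hninhdj

hninhdj


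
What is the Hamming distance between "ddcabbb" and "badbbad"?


Comparing "ddcabbb" and "badbbad" position by position:
  Position 0: 'd' vs 'b' => differ
  Position 1: 'd' vs 'a' => differ
  Position 2: 'c' vs 'd' => differ
  Position 3: 'a' vs 'b' => differ
  Position 4: 'b' vs 'b' => same
  Position 5: 'b' vs 'a' => differ
  Position 6: 'b' vs 'd' => differ
Total differences (Hamming distance): 6

6


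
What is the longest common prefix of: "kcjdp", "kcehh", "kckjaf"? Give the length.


Words: kcjdp, kcehh, kckjaf
  Position 0: all 'k' => match
  Position 1: all 'c' => match
  Position 2: ('j', 'e', 'k') => mismatch, stop
LCP = "kc" (length 2)

2


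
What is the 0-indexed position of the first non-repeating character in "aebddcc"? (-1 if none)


Input: aebddcc
Character frequencies:
  'a': 1
  'b': 1
  'c': 2
  'd': 2
  'e': 1
Scanning left to right for freq == 1:
  Position 0 ('a'): unique! => answer = 0

0


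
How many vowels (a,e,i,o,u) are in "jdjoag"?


Input: jdjoag
Checking each character:
  'j' at position 0: consonant
  'd' at position 1: consonant
  'j' at position 2: consonant
  'o' at position 3: vowel (running total: 1)
  'a' at position 4: vowel (running total: 2)
  'g' at position 5: consonant
Total vowels: 2

2


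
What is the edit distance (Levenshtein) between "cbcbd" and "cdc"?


Computing edit distance: "cbcbd" -> "cdc"
DP table:
           c    d    c
      0    1    2    3
  c   1    0    1    2
  b   2    1    1    2
  c   3    2    2    1
  b   4    3    3    2
  d   5    4    3    3
Edit distance = dp[5][3] = 3

3


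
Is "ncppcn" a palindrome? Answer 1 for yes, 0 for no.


Input: ncppcn
Reversed: ncppcn
  Compare pos 0 ('n') with pos 5 ('n'): match
  Compare pos 1 ('c') with pos 4 ('c'): match
  Compare pos 2 ('p') with pos 3 ('p'): match
Result: palindrome

1


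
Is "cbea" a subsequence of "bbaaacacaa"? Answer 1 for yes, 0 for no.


Check if "cbea" is a subsequence of "bbaaacacaa"
Greedy scan:
  Position 0 ('b'): no match needed
  Position 1 ('b'): no match needed
  Position 2 ('a'): no match needed
  Position 3 ('a'): no match needed
  Position 4 ('a'): no match needed
  Position 5 ('c'): matches sub[0] = 'c'
  Position 6 ('a'): no match needed
  Position 7 ('c'): no match needed
  Position 8 ('a'): no match needed
  Position 9 ('a'): no match needed
Only matched 1/4 characters => not a subsequence

0


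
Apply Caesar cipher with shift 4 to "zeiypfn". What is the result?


Caesar cipher: shift "zeiypfn" by 4
  'z' (pos 25) + 4 = pos 3 = 'd'
  'e' (pos 4) + 4 = pos 8 = 'i'
  'i' (pos 8) + 4 = pos 12 = 'm'
  'y' (pos 24) + 4 = pos 2 = 'c'
  'p' (pos 15) + 4 = pos 19 = 't'
  'f' (pos 5) + 4 = pos 9 = 'j'
  'n' (pos 13) + 4 = pos 17 = 'r'
Result: dimctjr

dimctjr


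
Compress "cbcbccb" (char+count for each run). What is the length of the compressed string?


Input: cbcbccb
Runs:
  'c' x 1 => "c1"
  'b' x 1 => "b1"
  'c' x 1 => "c1"
  'b' x 1 => "b1"
  'c' x 2 => "c2"
  'b' x 1 => "b1"
Compressed: "c1b1c1b1c2b1"
Compressed length: 12

12


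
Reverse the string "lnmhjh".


Input: lnmhjh
Reading characters right to left:
  Position 5: 'h'
  Position 4: 'j'
  Position 3: 'h'
  Position 2: 'm'
  Position 1: 'n'
  Position 0: 'l'
Reversed: hjhmnl

hjhmnl


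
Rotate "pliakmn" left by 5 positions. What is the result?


Input: "pliakmn", rotate left by 5
First 5 characters: "pliak"
Remaining characters: "mn"
Concatenate remaining + first: "mn" + "pliak" = "mnpliak"

mnpliak


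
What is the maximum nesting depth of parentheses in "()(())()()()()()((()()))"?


Input: "()(())()()()()()((()()))"
Tracking depth:
  Position 0 '(': depth becomes 1
  Position 1 ')': depth becomes 0
  Position 2 '(': depth becomes 1
  Position 3 '(': depth becomes 2
  Position 4 ')': depth becomes 1
  Position 5 ')': depth becomes 0
  Position 6 '(': depth becomes 1
  Position 7 ')': depth becomes 0
  Position 8 '(': depth becomes 1
  Position 9 ')': depth becomes 0
  Position 10 '(': depth becomes 1
  Position 11 ')': depth becomes 0
  Position 12 '(': depth becomes 1
  Position 13 ')': depth becomes 0
  Position 14 '(': depth becomes 1
  Position 15 ')': depth becomes 0
  Position 16 '(': depth becomes 1
  Position 17 '(': depth becomes 2
  Position 18 '(': depth becomes 3
  Position 19 ')': depth becomes 2
  Position 20 '(': depth becomes 3
  Position 21 ')': depth becomes 2
  Position 22 ')': depth becomes 1
  Position 23 ')': depth becomes 0
Maximum depth reached: 3

3


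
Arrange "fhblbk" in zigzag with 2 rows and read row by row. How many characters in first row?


Zigzag "fhblbk" into 2 rows:
Placing characters:
  'f' => row 0
  'h' => row 1
  'b' => row 0
  'l' => row 1
  'b' => row 0
  'k' => row 1
Rows:
  Row 0: "fbb"
  Row 1: "hlk"
First row length: 3

3


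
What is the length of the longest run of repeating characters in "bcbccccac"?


Input: "bcbccccac"
Scanning for longest run:
  Position 1 ('c'): new char, reset run to 1
  Position 2 ('b'): new char, reset run to 1
  Position 3 ('c'): new char, reset run to 1
  Position 4 ('c'): continues run of 'c', length=2
  Position 5 ('c'): continues run of 'c', length=3
  Position 6 ('c'): continues run of 'c', length=4
  Position 7 ('a'): new char, reset run to 1
  Position 8 ('c'): new char, reset run to 1
Longest run: 'c' with length 4

4


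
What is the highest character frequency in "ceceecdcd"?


Input: ceceecdcd
Character counts:
  'c': 4
  'd': 2
  'e': 3
Maximum frequency: 4

4


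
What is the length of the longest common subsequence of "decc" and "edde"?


LCS of "decc" and "edde"
DP table:
           e    d    d    e
      0    0    0    0    0
  d   0    0    1    1    1
  e   0    1    1    1    2
  c   0    1    1    1    2
  c   0    1    1    1    2
LCS length = dp[4][4] = 2

2


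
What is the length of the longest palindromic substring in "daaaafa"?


Input: "daaaafa"
Checking substrings for palindromes:
  [1:5] "aaaa" (len 4) => palindrome
  [1:4] "aaa" (len 3) => palindrome
  [2:5] "aaa" (len 3) => palindrome
  [4:7] "afa" (len 3) => palindrome
  [1:3] "aa" (len 2) => palindrome
  [2:4] "aa" (len 2) => palindrome
Longest palindromic substring: "aaaa" with length 4

4


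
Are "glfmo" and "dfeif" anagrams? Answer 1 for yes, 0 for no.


Strings: "glfmo", "dfeif"
Sorted first:  fglmo
Sorted second: deffi
Differ at position 0: 'f' vs 'd' => not anagrams

0


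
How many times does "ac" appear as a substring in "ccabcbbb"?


Searching for "ac" in "ccabcbbb"
Scanning each position:
  Position 0: "cc" => no
  Position 1: "ca" => no
  Position 2: "ab" => no
  Position 3: "bc" => no
  Position 4: "cb" => no
  Position 5: "bb" => no
  Position 6: "bb" => no
Total occurrences: 0

0


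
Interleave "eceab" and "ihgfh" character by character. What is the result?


Interleaving "eceab" and "ihgfh":
  Position 0: 'e' from first, 'i' from second => "ei"
  Position 1: 'c' from first, 'h' from second => "ch"
  Position 2: 'e' from first, 'g' from second => "eg"
  Position 3: 'a' from first, 'f' from second => "af"
  Position 4: 'b' from first, 'h' from second => "bh"
Result: eichegafbh

eichegafbh


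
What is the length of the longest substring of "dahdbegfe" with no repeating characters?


Input: "dahdbegfe"
Sliding window (track last position of each char):
  Position 0 ('d'): window [0,0] length 1 -- new best
  Position 1 ('a'): window [0,1] length 2 -- new best
  Position 2 ('h'): window [0,2] length 3 -- new best
  Position 3 ('d'): repeat (last at 0), move window start to 1
  Position 3 ('d'): window [1,3] length 3
  Position 4 ('b'): window [1,4] length 4 -- new best
  Position 5 ('e'): window [1,5] length 5 -- new best
  Position 6 ('g'): window [1,6] length 6 -- new best
  Position 7 ('f'): window [1,7] length 7 -- new best
  Position 8 ('e'): repeat (last at 5), move window start to 6
  Position 8 ('e'): window [6,8] length 3
Longest substring with no repeats: "ahdbegf" with length 7

7


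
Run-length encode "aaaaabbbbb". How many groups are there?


Input: aaaaabbbbb
Scanning for consecutive runs:
  Group 1: 'a' x 5 (positions 0-4)
  Group 2: 'b' x 5 (positions 5-9)
Total groups: 2

2


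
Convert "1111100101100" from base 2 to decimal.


Input: "1111100101100" in base 2
Positional expansion:
  Digit '1' (value 1) x 2^12 = 4096
  Digit '1' (value 1) x 2^11 = 2048
  Digit '1' (value 1) x 2^10 = 1024
  Digit '1' (value 1) x 2^9 = 512
  Digit '1' (value 1) x 2^8 = 256
  Digit '0' (value 0) x 2^7 = 0
  Digit '0' (value 0) x 2^6 = 0
  Digit '1' (value 1) x 2^5 = 32
  Digit '0' (value 0) x 2^4 = 0
  Digit '1' (value 1) x 2^3 = 8
  Digit '1' (value 1) x 2^2 = 4
  Digit '0' (value 0) x 2^1 = 0
  Digit '0' (value 0) x 2^0 = 0
Sum = 7980

7980


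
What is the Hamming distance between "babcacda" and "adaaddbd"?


Comparing "babcacda" and "adaaddbd" position by position:
  Position 0: 'b' vs 'a' => differ
  Position 1: 'a' vs 'd' => differ
  Position 2: 'b' vs 'a' => differ
  Position 3: 'c' vs 'a' => differ
  Position 4: 'a' vs 'd' => differ
  Position 5: 'c' vs 'd' => differ
  Position 6: 'd' vs 'b' => differ
  Position 7: 'a' vs 'd' => differ
Total differences (Hamming distance): 8

8


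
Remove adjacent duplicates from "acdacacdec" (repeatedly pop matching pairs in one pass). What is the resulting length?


Input: acdacacdec
Stack-based adjacent duplicate removal:
  Read 'a': push. Stack: a
  Read 'c': push. Stack: ac
  Read 'd': push. Stack: acd
  Read 'a': push. Stack: acda
  Read 'c': push. Stack: acdac
  Read 'a': push. Stack: acdaca
  Read 'c': push. Stack: acdacac
  Read 'd': push. Stack: acdacacd
  Read 'e': push. Stack: acdacacde
  Read 'c': push. Stack: acdacacdec
Final stack: "acdacacdec" (length 10)

10


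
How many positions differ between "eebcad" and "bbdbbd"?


Comparing "eebcad" and "bbdbbd" position by position:
  Position 0: 'e' vs 'b' => DIFFER
  Position 1: 'e' vs 'b' => DIFFER
  Position 2: 'b' vs 'd' => DIFFER
  Position 3: 'c' vs 'b' => DIFFER
  Position 4: 'a' vs 'b' => DIFFER
  Position 5: 'd' vs 'd' => same
Positions that differ: 5

5


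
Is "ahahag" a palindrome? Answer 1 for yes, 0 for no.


Input: ahahag
Reversed: gahaha
  Compare pos 0 ('a') with pos 5 ('g'): MISMATCH
  Compare pos 1 ('h') with pos 4 ('a'): MISMATCH
  Compare pos 2 ('a') with pos 3 ('h'): MISMATCH
Result: not a palindrome

0


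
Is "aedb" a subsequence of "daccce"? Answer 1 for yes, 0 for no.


Check if "aedb" is a subsequence of "daccce"
Greedy scan:
  Position 0 ('d'): no match needed
  Position 1 ('a'): matches sub[0] = 'a'
  Position 2 ('c'): no match needed
  Position 3 ('c'): no match needed
  Position 4 ('c'): no match needed
  Position 5 ('e'): matches sub[1] = 'e'
Only matched 2/4 characters => not a subsequence

0


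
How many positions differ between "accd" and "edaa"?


Comparing "accd" and "edaa" position by position:
  Position 0: 'a' vs 'e' => DIFFER
  Position 1: 'c' vs 'd' => DIFFER
  Position 2: 'c' vs 'a' => DIFFER
  Position 3: 'd' vs 'a' => DIFFER
Positions that differ: 4

4


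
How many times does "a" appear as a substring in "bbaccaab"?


Searching for "a" in "bbaccaab"
Scanning each position:
  Position 0: "b" => no
  Position 1: "b" => no
  Position 2: "a" => MATCH
  Position 3: "c" => no
  Position 4: "c" => no
  Position 5: "a" => MATCH
  Position 6: "a" => MATCH
  Position 7: "b" => no
Total occurrences: 3

3


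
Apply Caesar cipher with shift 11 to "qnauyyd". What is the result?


Caesar cipher: shift "qnauyyd" by 11
  'q' (pos 16) + 11 = pos 1 = 'b'
  'n' (pos 13) + 11 = pos 24 = 'y'
  'a' (pos 0) + 11 = pos 11 = 'l'
  'u' (pos 20) + 11 = pos 5 = 'f'
  'y' (pos 24) + 11 = pos 9 = 'j'
  'y' (pos 24) + 11 = pos 9 = 'j'
  'd' (pos 3) + 11 = pos 14 = 'o'
Result: bylfjjo

bylfjjo


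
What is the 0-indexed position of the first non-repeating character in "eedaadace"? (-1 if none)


Input: eedaadace
Character frequencies:
  'a': 3
  'c': 1
  'd': 2
  'e': 3
Scanning left to right for freq == 1:
  Position 0 ('e'): freq=3, skip
  Position 1 ('e'): freq=3, skip
  Position 2 ('d'): freq=2, skip
  Position 3 ('a'): freq=3, skip
  Position 4 ('a'): freq=3, skip
  Position 5 ('d'): freq=2, skip
  Position 6 ('a'): freq=3, skip
  Position 7 ('c'): unique! => answer = 7

7


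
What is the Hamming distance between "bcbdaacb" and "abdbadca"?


Comparing "bcbdaacb" and "abdbadca" position by position:
  Position 0: 'b' vs 'a' => differ
  Position 1: 'c' vs 'b' => differ
  Position 2: 'b' vs 'd' => differ
  Position 3: 'd' vs 'b' => differ
  Position 4: 'a' vs 'a' => same
  Position 5: 'a' vs 'd' => differ
  Position 6: 'c' vs 'c' => same
  Position 7: 'b' vs 'a' => differ
Total differences (Hamming distance): 6

6


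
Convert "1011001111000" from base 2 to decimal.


Input: "1011001111000" in base 2
Positional expansion:
  Digit '1' (value 1) x 2^12 = 4096
  Digit '0' (value 0) x 2^11 = 0
  Digit '1' (value 1) x 2^10 = 1024
  Digit '1' (value 1) x 2^9 = 512
  Digit '0' (value 0) x 2^8 = 0
  Digit '0' (value 0) x 2^7 = 0
  Digit '1' (value 1) x 2^6 = 64
  Digit '1' (value 1) x 2^5 = 32
  Digit '1' (value 1) x 2^4 = 16
  Digit '1' (value 1) x 2^3 = 8
  Digit '0' (value 0) x 2^2 = 0
  Digit '0' (value 0) x 2^1 = 0
  Digit '0' (value 0) x 2^0 = 0
Sum = 5752

5752


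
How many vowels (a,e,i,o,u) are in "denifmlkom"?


Input: denifmlkom
Checking each character:
  'd' at position 0: consonant
  'e' at position 1: vowel (running total: 1)
  'n' at position 2: consonant
  'i' at position 3: vowel (running total: 2)
  'f' at position 4: consonant
  'm' at position 5: consonant
  'l' at position 6: consonant
  'k' at position 7: consonant
  'o' at position 8: vowel (running total: 3)
  'm' at position 9: consonant
Total vowels: 3

3


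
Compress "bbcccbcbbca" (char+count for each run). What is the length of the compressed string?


Input: bbcccbcbbca
Runs:
  'b' x 2 => "b2"
  'c' x 3 => "c3"
  'b' x 1 => "b1"
  'c' x 1 => "c1"
  'b' x 2 => "b2"
  'c' x 1 => "c1"
  'a' x 1 => "a1"
Compressed: "b2c3b1c1b2c1a1"
Compressed length: 14

14


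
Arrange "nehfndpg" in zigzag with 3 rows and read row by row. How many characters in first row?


Zigzag "nehfndpg" into 3 rows:
Placing characters:
  'n' => row 0
  'e' => row 1
  'h' => row 2
  'f' => row 1
  'n' => row 0
  'd' => row 1
  'p' => row 2
  'g' => row 1
Rows:
  Row 0: "nn"
  Row 1: "efdg"
  Row 2: "hp"
First row length: 2

2


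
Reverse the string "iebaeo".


Input: iebaeo
Reading characters right to left:
  Position 5: 'o'
  Position 4: 'e'
  Position 3: 'a'
  Position 2: 'b'
  Position 1: 'e'
  Position 0: 'i'
Reversed: oeabei

oeabei


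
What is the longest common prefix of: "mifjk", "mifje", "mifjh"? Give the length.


Words: mifjk, mifje, mifjh
  Position 0: all 'm' => match
  Position 1: all 'i' => match
  Position 2: all 'f' => match
  Position 3: all 'j' => match
  Position 4: ('k', 'e', 'h') => mismatch, stop
LCP = "mifj" (length 4)

4


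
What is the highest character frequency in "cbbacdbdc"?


Input: cbbacdbdc
Character counts:
  'a': 1
  'b': 3
  'c': 3
  'd': 2
Maximum frequency: 3

3


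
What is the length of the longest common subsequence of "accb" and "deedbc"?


LCS of "accb" and "deedbc"
DP table:
           d    e    e    d    b    c
      0    0    0    0    0    0    0
  a   0    0    0    0    0    0    0
  c   0    0    0    0    0    0    1
  c   0    0    0    0    0    0    1
  b   0    0    0    0    0    1    1
LCS length = dp[4][6] = 1

1


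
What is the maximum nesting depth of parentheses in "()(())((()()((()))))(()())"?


Input: "()(())((()()((()))))(()())"
Tracking depth:
  Position 0 '(': depth becomes 1
  Position 1 ')': depth becomes 0
  Position 2 '(': depth becomes 1
  Position 3 '(': depth becomes 2
  Position 4 ')': depth becomes 1
  Position 5 ')': depth becomes 0
  Position 6 '(': depth becomes 1
  Position 7 '(': depth becomes 2
  Position 8 '(': depth becomes 3
  Position 9 ')': depth becomes 2
  Position 10 '(': depth becomes 3
  Position 11 ')': depth becomes 2
  Position 12 '(': depth becomes 3
  Position 13 '(': depth becomes 4
  Position 14 '(': depth becomes 5
  Position 15 ')': depth becomes 4
  Position 16 ')': depth becomes 3
  Position 17 ')': depth becomes 2
  Position 18 ')': depth becomes 1
  Position 19 ')': depth becomes 0
  Position 20 '(': depth becomes 1
  Position 21 '(': depth becomes 2
  Position 22 ')': depth becomes 1
  Position 23 '(': depth becomes 2
  Position 24 ')': depth becomes 1
  Position 25 ')': depth becomes 0
Maximum depth reached: 5

5


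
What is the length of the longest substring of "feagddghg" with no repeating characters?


Input: "feagddghg"
Sliding window (track last position of each char):
  Position 0 ('f'): window [0,0] length 1 -- new best
  Position 1 ('e'): window [0,1] length 2 -- new best
  Position 2 ('a'): window [0,2] length 3 -- new best
  Position 3 ('g'): window [0,3] length 4 -- new best
  Position 4 ('d'): window [0,4] length 5 -- new best
  Position 5 ('d'): repeat (last at 4), move window start to 5
  Position 5 ('d'): window [5,5] length 1
  Position 6 ('g'): window [5,6] length 2
  Position 7 ('h'): window [5,7] length 3
  Position 8 ('g'): repeat (last at 6), move window start to 7
  Position 8 ('g'): window [7,8] length 2
Longest substring with no repeats: "feagd" with length 5

5
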